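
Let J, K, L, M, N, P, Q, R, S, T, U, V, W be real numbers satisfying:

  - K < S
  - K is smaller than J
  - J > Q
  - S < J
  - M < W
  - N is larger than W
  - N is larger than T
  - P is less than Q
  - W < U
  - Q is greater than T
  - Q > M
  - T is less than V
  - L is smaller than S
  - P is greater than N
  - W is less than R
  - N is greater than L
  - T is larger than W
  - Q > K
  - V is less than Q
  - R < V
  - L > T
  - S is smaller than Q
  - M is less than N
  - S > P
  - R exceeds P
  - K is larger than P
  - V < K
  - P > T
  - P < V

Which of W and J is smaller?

The relevant relations are W < T; T < L; L < N; N < P; P < R; R < V; V < K; K < S; S < Q; Q < J.
Chaining these gives W < T < L < N < P < R < V < K < S < Q < J.
So W < J; W is the smaller of the two.

W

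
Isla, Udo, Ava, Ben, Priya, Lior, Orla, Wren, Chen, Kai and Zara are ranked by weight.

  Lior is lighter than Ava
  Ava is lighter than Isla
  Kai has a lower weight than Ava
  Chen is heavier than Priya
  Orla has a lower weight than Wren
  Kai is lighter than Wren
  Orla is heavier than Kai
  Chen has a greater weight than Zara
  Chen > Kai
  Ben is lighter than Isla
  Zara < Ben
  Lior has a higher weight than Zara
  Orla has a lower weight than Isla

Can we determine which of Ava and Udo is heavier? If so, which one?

Following every chain through Ava: above Ava we get Isla; below Ava we get Kai, Zara, Lior.
Udo is not reached, and no chain runs the other way from Udo to Ava.
So the given relations leave the order of Ava and Udo undetermined.

undetermined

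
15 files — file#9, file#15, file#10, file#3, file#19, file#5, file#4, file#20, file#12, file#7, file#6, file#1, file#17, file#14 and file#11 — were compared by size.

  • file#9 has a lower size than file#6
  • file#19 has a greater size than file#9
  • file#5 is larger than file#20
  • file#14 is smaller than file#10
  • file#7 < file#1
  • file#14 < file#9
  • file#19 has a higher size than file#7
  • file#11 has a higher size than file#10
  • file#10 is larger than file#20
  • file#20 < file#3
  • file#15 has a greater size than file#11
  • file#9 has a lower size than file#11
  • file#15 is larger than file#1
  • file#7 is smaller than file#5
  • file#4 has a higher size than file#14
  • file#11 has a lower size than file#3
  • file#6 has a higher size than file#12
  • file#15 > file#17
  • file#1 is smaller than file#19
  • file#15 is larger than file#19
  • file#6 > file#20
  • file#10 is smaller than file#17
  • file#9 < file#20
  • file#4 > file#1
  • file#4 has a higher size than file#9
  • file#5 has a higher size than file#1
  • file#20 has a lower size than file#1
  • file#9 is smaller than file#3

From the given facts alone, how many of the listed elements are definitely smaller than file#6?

Directly below file#6: file#9, file#20, file#12.
One step further: file#14 (4 so far).
No other element is forced below file#6 by the given relations, so the count is 4.

4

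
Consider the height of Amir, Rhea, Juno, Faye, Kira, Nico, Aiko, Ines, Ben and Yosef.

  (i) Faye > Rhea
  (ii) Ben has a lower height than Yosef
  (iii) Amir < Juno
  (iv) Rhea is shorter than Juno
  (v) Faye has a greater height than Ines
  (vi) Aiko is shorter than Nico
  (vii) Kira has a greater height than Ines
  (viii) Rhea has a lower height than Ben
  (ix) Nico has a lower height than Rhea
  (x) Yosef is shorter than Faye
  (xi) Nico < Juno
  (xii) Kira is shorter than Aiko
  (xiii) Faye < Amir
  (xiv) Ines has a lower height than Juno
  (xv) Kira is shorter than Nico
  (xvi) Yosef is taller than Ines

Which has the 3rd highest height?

Piecing the relations together gives one ordering: Ines < Kira < Aiko < Nico < Rhea < Ben < Yosef < Faye < Amir < Juno.
Counting 3 from the largest end gives Faye.

Faye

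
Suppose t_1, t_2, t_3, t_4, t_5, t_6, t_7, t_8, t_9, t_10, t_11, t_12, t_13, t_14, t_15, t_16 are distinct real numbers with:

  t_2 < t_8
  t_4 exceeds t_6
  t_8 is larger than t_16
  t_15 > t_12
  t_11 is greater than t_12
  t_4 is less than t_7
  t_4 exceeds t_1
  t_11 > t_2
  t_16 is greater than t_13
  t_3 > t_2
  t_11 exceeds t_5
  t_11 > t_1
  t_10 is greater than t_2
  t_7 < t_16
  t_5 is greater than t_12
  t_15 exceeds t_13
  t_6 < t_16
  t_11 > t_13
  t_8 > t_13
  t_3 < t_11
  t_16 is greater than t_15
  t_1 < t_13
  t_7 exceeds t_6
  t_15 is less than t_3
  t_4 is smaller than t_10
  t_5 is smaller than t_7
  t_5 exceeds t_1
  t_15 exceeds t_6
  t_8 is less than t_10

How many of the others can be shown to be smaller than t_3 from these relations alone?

Directly below t_3: t_2, t_15.
One step further: t_6, t_12, t_13 (5 so far).
One step further: t_1 (6 so far).
No other element is forced below t_3 by the given relations, so the count is 6.

6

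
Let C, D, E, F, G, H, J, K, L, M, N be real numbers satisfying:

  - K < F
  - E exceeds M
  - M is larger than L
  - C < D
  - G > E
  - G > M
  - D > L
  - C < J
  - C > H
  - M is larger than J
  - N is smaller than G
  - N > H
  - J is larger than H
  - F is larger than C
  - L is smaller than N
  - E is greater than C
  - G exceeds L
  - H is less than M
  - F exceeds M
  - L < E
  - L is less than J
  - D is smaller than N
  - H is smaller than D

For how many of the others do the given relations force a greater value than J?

Directly above J: M.
One step further: E, G, F (4 so far).
No other element is forced above J by the given relations, so the count is 4.

4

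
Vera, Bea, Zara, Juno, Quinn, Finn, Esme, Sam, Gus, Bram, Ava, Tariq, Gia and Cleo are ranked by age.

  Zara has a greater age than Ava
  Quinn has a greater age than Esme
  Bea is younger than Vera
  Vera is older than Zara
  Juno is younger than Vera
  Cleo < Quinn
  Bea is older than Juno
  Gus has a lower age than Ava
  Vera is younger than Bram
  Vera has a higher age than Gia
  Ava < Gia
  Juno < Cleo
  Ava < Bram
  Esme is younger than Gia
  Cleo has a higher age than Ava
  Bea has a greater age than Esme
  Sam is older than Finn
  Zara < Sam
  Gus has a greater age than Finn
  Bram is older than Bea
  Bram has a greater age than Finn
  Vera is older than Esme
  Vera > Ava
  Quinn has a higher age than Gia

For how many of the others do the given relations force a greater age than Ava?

The elements the relations force above Ava are Zara, Gia, Sam, Cleo, Quinn, Vera, Bram — no chain reaches any other.
That is 7.

7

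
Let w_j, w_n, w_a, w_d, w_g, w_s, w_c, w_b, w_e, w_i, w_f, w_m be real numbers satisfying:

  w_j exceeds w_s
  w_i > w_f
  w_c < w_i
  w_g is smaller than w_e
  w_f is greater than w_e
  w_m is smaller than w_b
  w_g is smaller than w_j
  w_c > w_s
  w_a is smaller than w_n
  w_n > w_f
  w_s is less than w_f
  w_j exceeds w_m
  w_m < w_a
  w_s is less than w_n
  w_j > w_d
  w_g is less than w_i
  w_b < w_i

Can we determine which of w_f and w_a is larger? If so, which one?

Following every chain through w_f: above w_f we get w_n, w_i; below w_f we get w_g, w_s, w_e.
w_a is not reached, and no chain runs the other way from w_a to w_f.
So the given relations leave the order of w_f and w_a undetermined.

undetermined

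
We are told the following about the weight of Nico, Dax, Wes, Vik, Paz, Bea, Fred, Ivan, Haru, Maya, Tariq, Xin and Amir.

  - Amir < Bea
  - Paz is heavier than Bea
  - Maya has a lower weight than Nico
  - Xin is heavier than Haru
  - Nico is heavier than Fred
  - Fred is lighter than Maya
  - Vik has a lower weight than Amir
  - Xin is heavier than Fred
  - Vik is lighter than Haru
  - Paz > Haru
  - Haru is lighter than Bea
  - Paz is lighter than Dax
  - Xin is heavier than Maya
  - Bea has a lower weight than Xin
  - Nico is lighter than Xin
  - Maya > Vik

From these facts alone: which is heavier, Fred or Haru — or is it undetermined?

undetermined

Following every chain through Fred: above Fred we get Maya, Nico, Xin.
Haru is not reached, and no chain runs the other way from Haru to Fred.
So the given relations leave the order of Fred and Haru undetermined.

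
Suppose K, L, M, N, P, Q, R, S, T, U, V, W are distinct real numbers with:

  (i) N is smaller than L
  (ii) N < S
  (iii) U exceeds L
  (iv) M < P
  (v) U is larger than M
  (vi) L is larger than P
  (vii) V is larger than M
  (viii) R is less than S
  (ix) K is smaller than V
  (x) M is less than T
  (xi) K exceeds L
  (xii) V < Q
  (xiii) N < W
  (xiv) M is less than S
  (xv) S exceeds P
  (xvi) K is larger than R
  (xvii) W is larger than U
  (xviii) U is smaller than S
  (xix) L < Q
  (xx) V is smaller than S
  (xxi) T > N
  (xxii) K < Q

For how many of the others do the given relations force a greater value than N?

8

From N the given relations immediately reach L, W, S, T.
From those, K, U, Q — 7 in total.
From those, V — 8 in total.
No other element is forced above N by the given relations, so the count is 8.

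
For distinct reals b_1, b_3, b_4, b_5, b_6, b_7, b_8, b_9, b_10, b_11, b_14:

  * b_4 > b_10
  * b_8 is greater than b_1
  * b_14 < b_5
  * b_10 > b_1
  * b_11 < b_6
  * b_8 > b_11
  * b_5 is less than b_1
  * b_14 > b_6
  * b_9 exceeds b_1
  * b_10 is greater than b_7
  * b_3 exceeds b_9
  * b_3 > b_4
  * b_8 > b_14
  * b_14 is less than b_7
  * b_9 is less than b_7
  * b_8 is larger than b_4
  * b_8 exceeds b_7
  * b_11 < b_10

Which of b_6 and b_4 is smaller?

b_6

Link the given pairs in sequence: b_6 < b_14; b_14 < b_5; b_5 < b_1; b_1 < b_9; b_9 < b_7; b_7 < b_10; b_10 < b_4.
Chaining these gives b_6 < b_14 < b_5 < b_1 < b_9 < b_7 < b_10 < b_4.
So b_6 < b_4; b_6 is the smaller of the two.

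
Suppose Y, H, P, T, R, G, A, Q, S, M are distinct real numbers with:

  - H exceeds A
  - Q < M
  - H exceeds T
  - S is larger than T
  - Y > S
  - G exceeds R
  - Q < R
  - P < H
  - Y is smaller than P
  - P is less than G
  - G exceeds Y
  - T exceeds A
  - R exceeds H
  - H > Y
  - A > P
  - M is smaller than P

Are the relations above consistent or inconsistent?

inconsistent

Chaining the given relations yields P < A < T < S < Y, so P < Y. But one relation states Y < P. These cannot both hold.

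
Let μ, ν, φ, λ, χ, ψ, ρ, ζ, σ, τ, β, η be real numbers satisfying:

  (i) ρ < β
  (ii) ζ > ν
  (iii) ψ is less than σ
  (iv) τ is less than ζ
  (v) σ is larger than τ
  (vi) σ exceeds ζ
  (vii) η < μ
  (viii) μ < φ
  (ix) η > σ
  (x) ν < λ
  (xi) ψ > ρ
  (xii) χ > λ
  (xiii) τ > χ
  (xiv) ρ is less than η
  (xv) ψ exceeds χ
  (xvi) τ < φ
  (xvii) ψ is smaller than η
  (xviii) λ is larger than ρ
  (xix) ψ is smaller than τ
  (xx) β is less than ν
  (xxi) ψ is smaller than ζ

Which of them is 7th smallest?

Piecing the relations together gives one ordering: ρ < β < ν < λ < χ < ψ < τ < ζ < σ < η < μ < φ.
Counting 7 from the smallest end gives τ.

τ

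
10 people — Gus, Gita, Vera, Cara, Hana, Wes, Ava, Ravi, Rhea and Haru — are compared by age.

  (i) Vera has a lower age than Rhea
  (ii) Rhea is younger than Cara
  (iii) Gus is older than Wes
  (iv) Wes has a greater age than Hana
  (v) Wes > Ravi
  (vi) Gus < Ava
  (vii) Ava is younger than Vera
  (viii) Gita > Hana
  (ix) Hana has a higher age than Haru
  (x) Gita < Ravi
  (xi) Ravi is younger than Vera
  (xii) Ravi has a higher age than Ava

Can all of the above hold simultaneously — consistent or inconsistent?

inconsistent

Chaining the given relations yields Ravi < Wes < Gus < Ava, so Ravi < Ava. But one relation states Ava < Ravi. These cannot both hold.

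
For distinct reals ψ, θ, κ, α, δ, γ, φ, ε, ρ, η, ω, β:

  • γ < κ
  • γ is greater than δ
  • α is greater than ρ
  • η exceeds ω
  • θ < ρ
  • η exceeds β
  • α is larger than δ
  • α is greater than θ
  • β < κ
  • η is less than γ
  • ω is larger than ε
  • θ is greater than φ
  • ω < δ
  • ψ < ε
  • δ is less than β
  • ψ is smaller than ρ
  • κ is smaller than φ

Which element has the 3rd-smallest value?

The consecutive relations fix a unique order: ψ < ε < ω < δ < β < η < γ < κ < φ < θ < ρ < α.
The 3rd smallest is ω.

ω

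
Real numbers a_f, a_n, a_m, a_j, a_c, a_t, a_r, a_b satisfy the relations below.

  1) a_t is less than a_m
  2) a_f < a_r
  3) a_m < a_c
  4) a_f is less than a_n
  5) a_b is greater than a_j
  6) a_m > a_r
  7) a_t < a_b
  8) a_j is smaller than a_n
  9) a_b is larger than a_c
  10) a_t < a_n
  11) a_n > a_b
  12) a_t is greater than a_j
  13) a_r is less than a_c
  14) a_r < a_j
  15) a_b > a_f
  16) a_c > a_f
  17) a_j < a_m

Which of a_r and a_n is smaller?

a_r

a_r < a_j and a_j < a_t give a_r < a_t.
Then a_t < a_m extends the chain to a_m.
Then a_m < a_c extends the chain to a_c.
With a_c < a_b: a_r < a_j < a_t < a_m < a_c < a_b.
Then a_b < a_n extends the chain to a_n.
So a_r < a_n; a_r is the smaller of the two.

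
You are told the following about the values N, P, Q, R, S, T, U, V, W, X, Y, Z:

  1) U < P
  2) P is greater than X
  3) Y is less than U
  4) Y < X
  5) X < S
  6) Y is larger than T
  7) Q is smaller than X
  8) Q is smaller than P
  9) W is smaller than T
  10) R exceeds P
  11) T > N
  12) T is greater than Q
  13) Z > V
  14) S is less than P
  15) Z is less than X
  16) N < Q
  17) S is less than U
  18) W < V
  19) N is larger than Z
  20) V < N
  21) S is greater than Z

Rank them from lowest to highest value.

W < V < Z < N < Q < T < Y < X < S < U < P < R

Nothing is placed below W, so it is least; from there W < V; V < Z; Z < N; N < Q; Q < T; T < Y; Y < X; X < S; S < U; U < P; P < R, each given directly.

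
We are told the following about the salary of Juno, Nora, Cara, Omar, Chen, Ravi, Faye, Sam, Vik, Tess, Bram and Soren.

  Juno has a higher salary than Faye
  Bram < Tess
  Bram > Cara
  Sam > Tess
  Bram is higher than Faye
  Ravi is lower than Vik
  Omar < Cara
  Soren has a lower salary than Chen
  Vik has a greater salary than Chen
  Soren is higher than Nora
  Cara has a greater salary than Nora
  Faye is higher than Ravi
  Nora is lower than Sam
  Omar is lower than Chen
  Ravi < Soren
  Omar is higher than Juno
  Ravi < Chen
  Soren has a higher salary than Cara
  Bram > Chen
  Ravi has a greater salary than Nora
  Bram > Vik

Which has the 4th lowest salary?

Juno

Piecing the relations together gives one ordering: Nora < Ravi < Faye < Juno < Omar < Cara < Soren < Chen < Vik < Bram < Tess < Sam.
Counting 4 from the smallest end gives Juno.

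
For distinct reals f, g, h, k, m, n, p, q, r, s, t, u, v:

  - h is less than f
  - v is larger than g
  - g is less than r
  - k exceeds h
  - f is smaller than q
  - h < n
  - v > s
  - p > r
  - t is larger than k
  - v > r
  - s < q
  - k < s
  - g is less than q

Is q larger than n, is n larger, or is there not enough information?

Following every chain through n: below n we get h.
q is not reached, and no chain runs the other way from q to n.
So the given relations leave the order of n and q undetermined.

undetermined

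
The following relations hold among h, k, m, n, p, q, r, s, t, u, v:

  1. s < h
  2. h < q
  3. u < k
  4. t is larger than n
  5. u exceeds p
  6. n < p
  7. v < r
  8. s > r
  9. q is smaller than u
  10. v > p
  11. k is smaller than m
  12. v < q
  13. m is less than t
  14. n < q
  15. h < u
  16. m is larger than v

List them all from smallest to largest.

Nothing is placed below n, so it is least; from there n < p; p < v; v < r; r < s; s < h; h < q; q < u; u < k; k < m; m < t, each given directly.

n < p < v < r < s < h < q < u < k < m < t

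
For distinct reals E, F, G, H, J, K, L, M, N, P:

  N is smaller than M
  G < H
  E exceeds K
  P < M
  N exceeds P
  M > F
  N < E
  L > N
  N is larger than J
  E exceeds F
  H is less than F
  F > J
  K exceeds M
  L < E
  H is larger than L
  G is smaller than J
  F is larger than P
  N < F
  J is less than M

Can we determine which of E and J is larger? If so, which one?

Link the given pairs in sequence: J < N; N < L; L < H; H < F; F < M; M < K; K < E.
Together: J < N < L < H < F < M < K < E.
So E is larger.

E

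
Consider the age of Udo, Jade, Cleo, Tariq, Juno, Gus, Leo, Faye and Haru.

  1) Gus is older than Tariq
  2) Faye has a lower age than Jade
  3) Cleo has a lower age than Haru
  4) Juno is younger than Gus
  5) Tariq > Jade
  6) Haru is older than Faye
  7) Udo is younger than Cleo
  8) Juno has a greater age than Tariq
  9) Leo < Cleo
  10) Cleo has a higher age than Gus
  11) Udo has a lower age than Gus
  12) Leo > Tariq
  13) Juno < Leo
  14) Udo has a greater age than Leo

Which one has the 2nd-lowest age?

Jade

The consecutive relations fix a unique order: Faye < Jade < Tariq < Juno < Leo < Udo < Gus < Cleo < Haru.
The 2nd smallest is Jade.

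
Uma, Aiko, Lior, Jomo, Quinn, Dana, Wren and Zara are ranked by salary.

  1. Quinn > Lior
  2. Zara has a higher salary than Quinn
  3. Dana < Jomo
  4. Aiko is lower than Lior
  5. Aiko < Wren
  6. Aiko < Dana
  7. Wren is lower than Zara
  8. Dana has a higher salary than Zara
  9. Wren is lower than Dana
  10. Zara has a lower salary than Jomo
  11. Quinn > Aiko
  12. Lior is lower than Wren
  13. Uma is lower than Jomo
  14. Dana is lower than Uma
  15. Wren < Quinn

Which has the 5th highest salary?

Chaining the given pairs: Aiko < Lior < Wren < Quinn < Zara < Dana < Uma < Jomo.
The 5th largest is Quinn.

Quinn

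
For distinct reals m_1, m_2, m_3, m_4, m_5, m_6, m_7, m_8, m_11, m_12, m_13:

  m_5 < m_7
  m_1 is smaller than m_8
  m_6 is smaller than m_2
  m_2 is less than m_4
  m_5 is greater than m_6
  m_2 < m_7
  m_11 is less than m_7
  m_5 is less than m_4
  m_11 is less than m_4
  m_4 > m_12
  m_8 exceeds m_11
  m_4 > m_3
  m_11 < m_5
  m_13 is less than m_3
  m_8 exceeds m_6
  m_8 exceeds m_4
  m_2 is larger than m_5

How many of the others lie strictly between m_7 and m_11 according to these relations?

Chaining upward from m_11 reaches: m_5, m_2, m_4, m_8.
Chaining downward from m_7 reaches: m_6, m_5, m_2.
Strictly between m_11 and m_7 are those in both lists: m_5, m_2 — 2 elements.

2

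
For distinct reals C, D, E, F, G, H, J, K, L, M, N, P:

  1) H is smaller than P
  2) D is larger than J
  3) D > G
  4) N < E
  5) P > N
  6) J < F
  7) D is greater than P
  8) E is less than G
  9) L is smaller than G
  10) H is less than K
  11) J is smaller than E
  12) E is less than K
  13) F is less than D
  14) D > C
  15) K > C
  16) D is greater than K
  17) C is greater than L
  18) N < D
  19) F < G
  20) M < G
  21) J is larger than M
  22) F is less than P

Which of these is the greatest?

D

N is not greatest since N < P; M is not greatest since M < J; J is not greatest since J < D; F is not greatest since F < G; E is not greatest since E < K; H is not greatest since H < K; L is not greatest since L < C; C is not greatest since C < K; P is not greatest since P < D; K is not greatest since K < D; G is not greatest since G < D.
Only D has nothing above it, so D is the greatest.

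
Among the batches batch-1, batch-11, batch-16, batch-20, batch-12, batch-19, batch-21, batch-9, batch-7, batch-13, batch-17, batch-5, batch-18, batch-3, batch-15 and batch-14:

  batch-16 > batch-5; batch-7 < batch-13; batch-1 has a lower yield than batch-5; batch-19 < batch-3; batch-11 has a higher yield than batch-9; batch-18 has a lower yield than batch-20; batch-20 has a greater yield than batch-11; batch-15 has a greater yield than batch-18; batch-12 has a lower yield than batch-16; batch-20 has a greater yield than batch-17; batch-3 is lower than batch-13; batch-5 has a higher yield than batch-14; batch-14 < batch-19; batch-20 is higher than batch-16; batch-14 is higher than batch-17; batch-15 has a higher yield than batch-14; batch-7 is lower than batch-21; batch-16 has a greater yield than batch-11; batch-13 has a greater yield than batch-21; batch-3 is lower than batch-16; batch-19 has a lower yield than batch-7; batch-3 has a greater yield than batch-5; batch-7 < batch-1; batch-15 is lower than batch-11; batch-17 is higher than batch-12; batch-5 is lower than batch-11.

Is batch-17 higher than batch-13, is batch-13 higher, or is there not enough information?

batch-13

Link the given pairs in sequence: batch-17 < batch-14; batch-14 < batch-19; batch-19 < batch-7; batch-7 < batch-1; batch-1 < batch-5; batch-5 < batch-3; batch-3 < batch-13.
Together: batch-17 < batch-14 < batch-19 < batch-7 < batch-1 < batch-5 < batch-3 < batch-13.
So batch-13 is higher.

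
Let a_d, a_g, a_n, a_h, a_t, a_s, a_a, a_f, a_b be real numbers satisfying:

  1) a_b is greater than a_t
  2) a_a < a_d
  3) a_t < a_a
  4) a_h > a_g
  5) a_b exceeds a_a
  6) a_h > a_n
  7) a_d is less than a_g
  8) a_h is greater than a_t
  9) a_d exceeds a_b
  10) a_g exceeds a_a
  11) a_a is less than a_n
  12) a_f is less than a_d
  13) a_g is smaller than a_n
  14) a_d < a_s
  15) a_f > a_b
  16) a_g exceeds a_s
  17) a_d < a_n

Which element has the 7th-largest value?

Piecing the relations together gives one ordering: a_t < a_a < a_b < a_f < a_d < a_s < a_g < a_n < a_h.
Counting 7 from the largest end gives a_b.

a_b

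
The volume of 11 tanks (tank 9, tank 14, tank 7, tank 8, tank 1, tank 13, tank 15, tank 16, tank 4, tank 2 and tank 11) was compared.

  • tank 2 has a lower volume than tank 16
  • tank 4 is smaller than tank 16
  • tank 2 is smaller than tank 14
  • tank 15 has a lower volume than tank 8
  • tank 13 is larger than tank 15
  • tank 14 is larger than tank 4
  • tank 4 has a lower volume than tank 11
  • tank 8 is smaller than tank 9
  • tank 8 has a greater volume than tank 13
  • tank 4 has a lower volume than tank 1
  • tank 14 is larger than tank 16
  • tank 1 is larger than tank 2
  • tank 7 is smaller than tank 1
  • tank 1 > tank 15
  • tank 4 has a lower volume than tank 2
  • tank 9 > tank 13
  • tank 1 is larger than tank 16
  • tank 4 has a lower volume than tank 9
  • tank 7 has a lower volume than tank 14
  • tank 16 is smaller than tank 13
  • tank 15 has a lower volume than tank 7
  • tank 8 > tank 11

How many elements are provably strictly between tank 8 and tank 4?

4

Chaining upward from tank 4 reaches: tank 11, tank 2, tank 16, tank 13, tank 14, tank 1, tank 9.
Chaining downward from tank 8 reaches: tank 11, tank 15, tank 2, tank 16, tank 13.
Strictly between tank 4 and tank 8 are those in both lists: tank 11, tank 2, tank 16, tank 13 — 4 elements.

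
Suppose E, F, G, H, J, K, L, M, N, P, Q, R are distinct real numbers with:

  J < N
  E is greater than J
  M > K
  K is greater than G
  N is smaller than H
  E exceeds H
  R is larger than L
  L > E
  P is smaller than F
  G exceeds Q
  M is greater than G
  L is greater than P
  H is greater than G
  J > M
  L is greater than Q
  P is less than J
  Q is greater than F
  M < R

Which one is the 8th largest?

K

Piecing the relations together gives one ordering: P < F < Q < G < K < M < J < N < H < E < L < R.
Counting 8 from the largest end gives K.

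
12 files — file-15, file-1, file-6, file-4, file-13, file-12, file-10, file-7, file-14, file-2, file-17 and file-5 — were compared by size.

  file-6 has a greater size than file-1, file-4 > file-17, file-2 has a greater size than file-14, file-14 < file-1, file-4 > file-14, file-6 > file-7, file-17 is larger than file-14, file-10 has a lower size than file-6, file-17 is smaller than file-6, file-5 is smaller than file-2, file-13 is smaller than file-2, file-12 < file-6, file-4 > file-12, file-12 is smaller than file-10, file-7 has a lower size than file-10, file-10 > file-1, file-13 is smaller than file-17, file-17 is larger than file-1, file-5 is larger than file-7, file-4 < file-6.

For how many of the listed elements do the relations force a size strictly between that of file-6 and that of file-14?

4

Chaining upward from file-14 reaches: file-1, file-17, file-4, file-10, file-2.
Chaining downward from file-6 reaches: file-13, file-12, file-1, file-17, file-7, file-4, file-10.
Strictly between file-14 and file-6 are those in both lists: file-1, file-17, file-4, file-10 — 4 elements.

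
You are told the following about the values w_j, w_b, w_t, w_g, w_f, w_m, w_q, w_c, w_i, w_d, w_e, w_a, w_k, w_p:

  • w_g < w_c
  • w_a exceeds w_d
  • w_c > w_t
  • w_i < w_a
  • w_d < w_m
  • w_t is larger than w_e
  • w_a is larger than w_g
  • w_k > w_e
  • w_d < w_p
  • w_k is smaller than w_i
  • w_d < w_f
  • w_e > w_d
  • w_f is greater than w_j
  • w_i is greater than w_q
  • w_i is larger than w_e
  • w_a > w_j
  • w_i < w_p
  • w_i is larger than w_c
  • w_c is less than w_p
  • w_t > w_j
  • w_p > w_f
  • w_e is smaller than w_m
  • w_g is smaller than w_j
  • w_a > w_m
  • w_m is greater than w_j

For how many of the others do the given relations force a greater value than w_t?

The elements the relations force above w_t are w_c, w_i, w_p, w_a — no chain reaches any other.
That is 4.

4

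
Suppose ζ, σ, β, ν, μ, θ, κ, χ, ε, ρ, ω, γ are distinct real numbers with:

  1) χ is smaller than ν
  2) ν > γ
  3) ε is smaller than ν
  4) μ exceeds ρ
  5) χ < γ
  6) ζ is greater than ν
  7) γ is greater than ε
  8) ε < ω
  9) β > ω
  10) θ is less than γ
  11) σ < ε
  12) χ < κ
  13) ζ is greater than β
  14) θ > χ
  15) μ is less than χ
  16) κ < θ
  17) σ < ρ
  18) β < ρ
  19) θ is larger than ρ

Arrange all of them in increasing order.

The consecutive links are each given: σ < ε; ε < ω; ω < β; β < ρ; ρ < μ; μ < χ; χ < κ; κ < θ; θ < γ; γ < ν; ν < ζ.

σ < ε < ω < β < ρ < μ < χ < κ < θ < γ < ν < ζ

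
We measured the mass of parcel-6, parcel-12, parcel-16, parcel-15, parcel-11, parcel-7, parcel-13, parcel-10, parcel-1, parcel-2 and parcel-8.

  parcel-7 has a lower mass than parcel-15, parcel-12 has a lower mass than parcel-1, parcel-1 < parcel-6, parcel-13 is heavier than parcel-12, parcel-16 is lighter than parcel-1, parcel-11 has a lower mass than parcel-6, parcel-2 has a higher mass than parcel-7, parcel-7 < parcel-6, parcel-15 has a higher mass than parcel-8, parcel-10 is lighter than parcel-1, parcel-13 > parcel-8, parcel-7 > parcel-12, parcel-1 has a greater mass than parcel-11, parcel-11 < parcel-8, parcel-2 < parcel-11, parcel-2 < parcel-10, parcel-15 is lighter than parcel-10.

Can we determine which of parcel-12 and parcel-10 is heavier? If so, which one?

The relevant relations are parcel-12 < parcel-7; parcel-7 < parcel-2; parcel-2 < parcel-11; parcel-11 < parcel-8; parcel-8 < parcel-15; parcel-15 < parcel-10.
Together: parcel-12 < parcel-7 < parcel-2 < parcel-11 < parcel-8 < parcel-15 < parcel-10.
So parcel-10 is heavier.

parcel-10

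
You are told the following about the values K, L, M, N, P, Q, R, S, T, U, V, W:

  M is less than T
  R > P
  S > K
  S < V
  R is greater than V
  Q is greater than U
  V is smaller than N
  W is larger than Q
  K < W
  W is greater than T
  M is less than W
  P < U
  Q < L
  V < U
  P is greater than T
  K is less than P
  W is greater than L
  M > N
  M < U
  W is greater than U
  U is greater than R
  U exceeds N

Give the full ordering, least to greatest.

K < S < V < N < M < T < P < R < U < Q < L < W

Each adjacent pair is fixed by a given relation: K < S; S < V; V < N; N < M; M < T; T < P; P < R; R < U; U < Q; Q < L; L < W. Chaining them end to end gives the full order.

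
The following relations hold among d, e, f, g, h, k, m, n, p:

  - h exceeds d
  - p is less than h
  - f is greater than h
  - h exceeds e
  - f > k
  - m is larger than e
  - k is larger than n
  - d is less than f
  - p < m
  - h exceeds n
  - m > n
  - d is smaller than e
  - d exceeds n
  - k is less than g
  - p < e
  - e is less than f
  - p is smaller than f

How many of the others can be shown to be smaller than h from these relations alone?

Directly below h: n, d, p, e.
Nothing else is reachable below h; 4 in all.

4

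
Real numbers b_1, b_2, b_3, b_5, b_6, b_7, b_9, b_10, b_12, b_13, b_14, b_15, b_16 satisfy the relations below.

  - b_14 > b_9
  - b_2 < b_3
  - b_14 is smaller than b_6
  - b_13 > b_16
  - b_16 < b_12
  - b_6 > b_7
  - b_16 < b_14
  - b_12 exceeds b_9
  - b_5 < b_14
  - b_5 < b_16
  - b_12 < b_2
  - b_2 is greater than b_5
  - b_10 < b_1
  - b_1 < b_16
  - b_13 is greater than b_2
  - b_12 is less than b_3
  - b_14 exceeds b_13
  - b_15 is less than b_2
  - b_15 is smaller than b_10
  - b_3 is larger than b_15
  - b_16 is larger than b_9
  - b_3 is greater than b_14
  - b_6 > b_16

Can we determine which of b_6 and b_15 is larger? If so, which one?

b_6

b_15 < b_10 and b_10 < b_1 give b_15 < b_1.
With b_1 < b_16: b_15 < b_10 < b_1 < b_16.
With b_16 < b_12: b_15 < b_10 < b_1 < b_16 < b_12.
With b_12 < b_2: b_15 < b_10 < b_1 < b_16 < b_12 < b_2.
With b_2 < b_13: b_15 < b_10 < b_1 < b_16 < b_12 < b_2 < b_13.
Then b_13 < b_14 extends the chain to b_14.
With b_14 < b_6: b_15 < b_10 < b_1 < b_16 < b_12 < b_2 < b_13 < b_14 < b_6.
So b_6 is larger.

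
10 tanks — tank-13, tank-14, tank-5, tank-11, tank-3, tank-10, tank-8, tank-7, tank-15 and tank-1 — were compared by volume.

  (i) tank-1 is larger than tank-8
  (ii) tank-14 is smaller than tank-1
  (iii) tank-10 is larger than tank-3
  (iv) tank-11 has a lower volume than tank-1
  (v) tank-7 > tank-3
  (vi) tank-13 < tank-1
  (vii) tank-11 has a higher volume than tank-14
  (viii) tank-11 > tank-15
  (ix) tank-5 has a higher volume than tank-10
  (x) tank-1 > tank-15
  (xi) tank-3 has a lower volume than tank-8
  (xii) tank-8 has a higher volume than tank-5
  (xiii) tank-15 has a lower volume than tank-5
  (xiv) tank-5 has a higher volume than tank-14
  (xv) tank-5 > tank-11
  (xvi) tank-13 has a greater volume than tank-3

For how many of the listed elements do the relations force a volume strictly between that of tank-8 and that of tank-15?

The relations place tank-15 below tank-8. An element lies strictly between them when it is forced above tank-15 and also forced below tank-8.
Above tank-15: {tank-11, tank-5, tank-1}. Below tank-8: {tank-14, tank-3, tank-10, tank-11, tank-5}.
Intersection: {tank-11, tank-5} — 2.

2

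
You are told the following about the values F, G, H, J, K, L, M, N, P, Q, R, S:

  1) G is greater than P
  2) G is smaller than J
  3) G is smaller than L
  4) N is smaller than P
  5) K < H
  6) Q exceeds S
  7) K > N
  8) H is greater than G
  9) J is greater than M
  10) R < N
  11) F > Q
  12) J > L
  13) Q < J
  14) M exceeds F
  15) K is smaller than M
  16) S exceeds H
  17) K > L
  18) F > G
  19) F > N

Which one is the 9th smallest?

Q

The consecutive relations fix a unique order: R < N < P < G < L < K < H < S < Q < F < M < J.
The 9th smallest is Q.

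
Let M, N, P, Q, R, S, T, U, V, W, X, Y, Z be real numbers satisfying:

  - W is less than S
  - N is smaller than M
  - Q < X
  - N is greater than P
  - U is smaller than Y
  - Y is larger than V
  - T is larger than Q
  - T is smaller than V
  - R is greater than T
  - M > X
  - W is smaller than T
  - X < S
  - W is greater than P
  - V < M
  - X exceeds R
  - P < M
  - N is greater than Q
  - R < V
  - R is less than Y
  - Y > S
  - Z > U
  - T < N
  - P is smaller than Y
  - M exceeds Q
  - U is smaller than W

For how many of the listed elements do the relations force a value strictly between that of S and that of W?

Chaining upward from W reaches: T, R, N, X, V, Y, M.
Chaining downward from S reaches: Q, P, U, T, R, X.
Strictly between W and S are those in both lists: T, R, X — 3 elements.

3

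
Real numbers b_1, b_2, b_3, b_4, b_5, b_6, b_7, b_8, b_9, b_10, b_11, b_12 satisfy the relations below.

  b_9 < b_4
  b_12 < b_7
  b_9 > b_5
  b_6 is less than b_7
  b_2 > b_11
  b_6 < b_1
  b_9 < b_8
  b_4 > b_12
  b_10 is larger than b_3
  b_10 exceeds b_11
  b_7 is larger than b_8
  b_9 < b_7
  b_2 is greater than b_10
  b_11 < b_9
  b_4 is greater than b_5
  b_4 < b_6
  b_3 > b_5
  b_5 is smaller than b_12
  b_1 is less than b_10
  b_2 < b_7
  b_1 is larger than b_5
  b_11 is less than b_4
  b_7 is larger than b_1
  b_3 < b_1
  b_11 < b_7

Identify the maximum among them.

b_7

b_5 is not greatest since b_5 < b_12; b_11 is not greatest since b_11 < b_10; b_12 is not greatest since b_12 < b_7; b_9 is not greatest since b_9 < b_4; b_4 is not greatest since b_4 < b_6; b_6 is not greatest since b_6 < b_7; b_8 is not greatest since b_8 < b_7; b_3 is not greatest since b_3 < b_10; b_1 is not greatest since b_1 < b_10; b_10 is not greatest since b_10 < b_2; b_2 is not greatest since b_2 < b_7.
Only b_7 has nothing above it, so b_7 is the maximum.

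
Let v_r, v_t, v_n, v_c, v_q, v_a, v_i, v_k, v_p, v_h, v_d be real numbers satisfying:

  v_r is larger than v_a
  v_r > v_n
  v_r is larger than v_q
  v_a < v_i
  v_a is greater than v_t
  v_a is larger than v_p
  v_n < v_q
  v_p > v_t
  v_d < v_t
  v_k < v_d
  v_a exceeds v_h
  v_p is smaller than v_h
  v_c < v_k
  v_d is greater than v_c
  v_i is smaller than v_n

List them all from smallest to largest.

v_c < v_k < v_d < v_t < v_p < v_h < v_a < v_i < v_n < v_q < v_r

Each adjacent pair is fixed by a given relation: v_c < v_k; v_k < v_d; v_d < v_t; v_t < v_p; v_p < v_h; v_h < v_a; v_a < v_i; v_i < v_n; v_n < v_q; v_q < v_r. Chaining them end to end gives the full order.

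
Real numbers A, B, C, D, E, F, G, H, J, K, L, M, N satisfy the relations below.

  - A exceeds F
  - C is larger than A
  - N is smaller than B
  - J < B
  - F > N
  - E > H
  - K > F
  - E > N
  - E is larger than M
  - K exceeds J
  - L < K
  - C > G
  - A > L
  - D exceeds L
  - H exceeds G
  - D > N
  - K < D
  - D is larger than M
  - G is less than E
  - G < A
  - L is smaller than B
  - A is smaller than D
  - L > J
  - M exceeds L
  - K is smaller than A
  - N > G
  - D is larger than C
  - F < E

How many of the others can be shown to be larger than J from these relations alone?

The elements the relations force above J are L, M, K, A, C, D, E, B — no chain reaches any other.
That is 8.

8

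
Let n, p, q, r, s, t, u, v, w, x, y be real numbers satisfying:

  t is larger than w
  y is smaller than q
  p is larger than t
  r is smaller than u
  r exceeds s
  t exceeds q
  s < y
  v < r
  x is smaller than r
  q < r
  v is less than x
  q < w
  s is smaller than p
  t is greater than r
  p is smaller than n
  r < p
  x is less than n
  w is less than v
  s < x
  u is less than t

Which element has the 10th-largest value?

Chaining the given pairs: s < y < q < w < v < x < r < u < t < p < n.
Counting 10 from the largest end gives y.

y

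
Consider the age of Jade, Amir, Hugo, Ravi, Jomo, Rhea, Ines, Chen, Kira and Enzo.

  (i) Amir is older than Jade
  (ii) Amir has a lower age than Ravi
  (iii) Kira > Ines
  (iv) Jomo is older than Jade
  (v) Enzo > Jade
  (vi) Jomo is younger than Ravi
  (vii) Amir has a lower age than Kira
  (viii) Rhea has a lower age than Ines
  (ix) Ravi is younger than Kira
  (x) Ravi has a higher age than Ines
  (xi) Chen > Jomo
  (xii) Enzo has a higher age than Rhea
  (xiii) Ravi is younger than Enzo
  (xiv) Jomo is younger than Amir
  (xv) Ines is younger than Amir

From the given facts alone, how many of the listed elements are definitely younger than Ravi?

5

The elements the relations force below Ravi are Rhea, Jade, Ines, Jomo, Amir — no chain reaches any other.
That is 5.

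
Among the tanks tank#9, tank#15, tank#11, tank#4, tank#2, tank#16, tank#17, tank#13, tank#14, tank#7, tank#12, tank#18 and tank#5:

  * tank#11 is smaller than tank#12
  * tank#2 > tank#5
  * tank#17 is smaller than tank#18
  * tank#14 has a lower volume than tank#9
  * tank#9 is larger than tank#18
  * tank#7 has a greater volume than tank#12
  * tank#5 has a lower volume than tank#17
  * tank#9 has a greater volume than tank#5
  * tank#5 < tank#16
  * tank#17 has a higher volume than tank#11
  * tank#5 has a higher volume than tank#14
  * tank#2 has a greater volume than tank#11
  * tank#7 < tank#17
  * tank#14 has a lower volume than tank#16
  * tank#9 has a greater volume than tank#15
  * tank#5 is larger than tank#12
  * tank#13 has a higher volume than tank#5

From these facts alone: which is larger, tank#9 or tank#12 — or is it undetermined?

Link the given pairs in sequence: tank#12 < tank#5; tank#5 < tank#17; tank#17 < tank#18; tank#18 < tank#9.
Together: tank#12 < tank#5 < tank#17 < tank#18 < tank#9.
So tank#9 is larger.

tank#9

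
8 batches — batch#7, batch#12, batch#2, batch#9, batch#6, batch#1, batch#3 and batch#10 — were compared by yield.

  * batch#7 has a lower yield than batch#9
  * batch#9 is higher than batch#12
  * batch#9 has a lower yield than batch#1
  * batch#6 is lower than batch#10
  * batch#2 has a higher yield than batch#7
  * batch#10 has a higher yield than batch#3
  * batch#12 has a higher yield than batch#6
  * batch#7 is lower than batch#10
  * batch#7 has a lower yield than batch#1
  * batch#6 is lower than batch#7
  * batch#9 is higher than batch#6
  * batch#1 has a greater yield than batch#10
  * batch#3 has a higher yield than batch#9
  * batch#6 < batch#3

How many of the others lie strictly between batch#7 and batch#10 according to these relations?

2

The relations place batch#7 below batch#10. An element lies strictly between them when it is forced above batch#7 and also forced below batch#10.
Above batch#7: {batch#9, batch#2, batch#3, batch#1}. Below batch#10: {batch#6, batch#12, batch#9, batch#3}.
Intersection: {batch#9, batch#3} — 2.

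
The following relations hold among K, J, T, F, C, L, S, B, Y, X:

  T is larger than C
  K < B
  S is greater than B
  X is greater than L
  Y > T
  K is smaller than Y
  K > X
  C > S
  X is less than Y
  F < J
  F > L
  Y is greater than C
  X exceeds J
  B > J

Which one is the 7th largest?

X

The consecutive relations fix a unique order: L < F < J < X < K < B < S < C < T < Y.
The 7th largest is X.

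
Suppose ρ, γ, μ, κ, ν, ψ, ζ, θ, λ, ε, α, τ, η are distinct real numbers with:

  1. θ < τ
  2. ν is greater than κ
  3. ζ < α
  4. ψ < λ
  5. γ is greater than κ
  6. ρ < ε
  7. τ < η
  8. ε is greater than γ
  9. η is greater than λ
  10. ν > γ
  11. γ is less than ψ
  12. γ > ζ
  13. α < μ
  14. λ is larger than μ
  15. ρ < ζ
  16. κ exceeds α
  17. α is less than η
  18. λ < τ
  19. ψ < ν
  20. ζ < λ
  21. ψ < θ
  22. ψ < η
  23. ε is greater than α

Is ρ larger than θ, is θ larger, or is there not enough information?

ρ < ζ < α < κ < γ < ψ < θ, by transitivity through ζ, α, κ, γ, ψ.
So θ is larger.

θ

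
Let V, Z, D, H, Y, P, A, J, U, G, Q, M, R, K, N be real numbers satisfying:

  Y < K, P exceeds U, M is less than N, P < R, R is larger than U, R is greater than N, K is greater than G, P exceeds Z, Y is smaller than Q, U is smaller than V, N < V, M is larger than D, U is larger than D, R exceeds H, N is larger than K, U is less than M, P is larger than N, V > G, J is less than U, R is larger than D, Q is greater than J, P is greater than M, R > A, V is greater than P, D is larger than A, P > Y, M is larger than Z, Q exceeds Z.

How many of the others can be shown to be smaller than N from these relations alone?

The elements the relations force below N are A, D, Z, Y, G, K, J, U, M — no chain reaches any other.
That is 9.

9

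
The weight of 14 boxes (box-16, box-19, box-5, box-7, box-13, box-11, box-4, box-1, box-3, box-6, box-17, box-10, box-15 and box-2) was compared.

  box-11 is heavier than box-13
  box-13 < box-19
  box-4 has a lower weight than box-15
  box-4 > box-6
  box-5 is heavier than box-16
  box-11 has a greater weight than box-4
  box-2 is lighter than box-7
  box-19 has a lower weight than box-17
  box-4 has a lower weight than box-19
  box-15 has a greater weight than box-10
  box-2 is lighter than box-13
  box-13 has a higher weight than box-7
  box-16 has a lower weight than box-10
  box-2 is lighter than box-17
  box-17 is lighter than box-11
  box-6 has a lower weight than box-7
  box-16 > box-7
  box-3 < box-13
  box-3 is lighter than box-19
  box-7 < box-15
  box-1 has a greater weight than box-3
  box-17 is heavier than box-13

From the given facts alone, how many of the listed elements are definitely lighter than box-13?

From box-13 the given relations immediately reach box-2, box-3, box-7.
From those, box-6 — 4 in total.
Nothing else is reachable below box-13; 4 in all.

4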